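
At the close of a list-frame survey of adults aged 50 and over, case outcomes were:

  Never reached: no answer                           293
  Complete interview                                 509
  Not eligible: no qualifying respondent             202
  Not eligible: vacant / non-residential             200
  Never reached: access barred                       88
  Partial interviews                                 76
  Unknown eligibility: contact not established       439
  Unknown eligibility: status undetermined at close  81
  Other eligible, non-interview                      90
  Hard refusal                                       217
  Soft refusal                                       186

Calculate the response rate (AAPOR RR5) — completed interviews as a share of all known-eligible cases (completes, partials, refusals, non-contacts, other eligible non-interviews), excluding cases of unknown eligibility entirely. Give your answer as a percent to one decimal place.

34.9%

Refusal or break-off = 217 + 186 = 403
Non-contacts = 293 + 88 = 381
Unknown if eligible = 439 + 81 = 520
Out of scope = 202 + 200 = 402
Num → 509
Denominator → 509 + 76 + 403 + 381 + 90 = 1459
RR5 = 509 / 1459 = 0.3489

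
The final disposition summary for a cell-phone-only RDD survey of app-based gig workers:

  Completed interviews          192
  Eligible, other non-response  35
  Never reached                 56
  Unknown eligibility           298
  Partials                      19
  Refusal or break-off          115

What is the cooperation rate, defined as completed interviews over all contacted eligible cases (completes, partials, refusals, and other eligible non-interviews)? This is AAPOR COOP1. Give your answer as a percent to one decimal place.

Top: 192
Base: 192 + 19 + 115 + 35 = 361
COOP1 = 192 / 361 = 0.5319

53.2%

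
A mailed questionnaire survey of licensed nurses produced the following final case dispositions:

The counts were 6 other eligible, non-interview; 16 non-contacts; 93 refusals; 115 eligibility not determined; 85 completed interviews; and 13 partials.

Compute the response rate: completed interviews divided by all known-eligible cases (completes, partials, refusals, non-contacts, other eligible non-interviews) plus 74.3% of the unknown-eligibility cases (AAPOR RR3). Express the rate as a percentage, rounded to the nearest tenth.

Numerator → 85
Determined eligible → 85 + 13 + 93 + 16 + 6 = 213
Eligible share of unknowns → 0.7430 × 115 = 85.44
Base → 213 + 85.44 = 298.44
RR3 = 85 / 298.44 = 0.2848

28.5%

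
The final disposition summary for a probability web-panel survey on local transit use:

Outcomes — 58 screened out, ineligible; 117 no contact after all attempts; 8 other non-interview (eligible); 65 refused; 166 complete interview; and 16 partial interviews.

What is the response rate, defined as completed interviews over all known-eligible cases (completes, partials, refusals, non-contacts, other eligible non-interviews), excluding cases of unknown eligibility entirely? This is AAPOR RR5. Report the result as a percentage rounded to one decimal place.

Numerator = 166
Base = 166 + 16 + 65 + 117 + 8 = 372
RR5 = 166 / 372 = 0.4462

44.6%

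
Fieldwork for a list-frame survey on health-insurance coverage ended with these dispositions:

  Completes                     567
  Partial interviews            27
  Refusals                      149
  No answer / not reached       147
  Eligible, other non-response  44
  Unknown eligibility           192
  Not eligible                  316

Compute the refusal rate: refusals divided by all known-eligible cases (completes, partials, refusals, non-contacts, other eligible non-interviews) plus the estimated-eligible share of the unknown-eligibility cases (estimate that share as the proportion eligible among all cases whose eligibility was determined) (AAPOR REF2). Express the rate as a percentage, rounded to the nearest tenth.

Num: 149
Eligible (known): 567 + 27 + 149 + 147 + 44 = 934
e = 934 / (934 + 316) = 934 / 1250 = 0.7472
Eligible share of unknowns: 0.7472 × 192 = 143.46
Base: 934 + 143.46 = 1077.46
REF2 = 149 / 1077.46 = 0.1383

13.8%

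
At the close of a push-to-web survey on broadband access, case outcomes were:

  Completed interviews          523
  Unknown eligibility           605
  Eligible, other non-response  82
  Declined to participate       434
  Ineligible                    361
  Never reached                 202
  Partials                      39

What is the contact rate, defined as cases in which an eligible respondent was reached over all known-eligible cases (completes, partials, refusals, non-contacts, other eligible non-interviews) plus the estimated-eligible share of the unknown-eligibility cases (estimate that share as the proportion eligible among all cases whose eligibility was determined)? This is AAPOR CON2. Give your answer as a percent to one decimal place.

61.5%

Top: 523 + 39 + 434 + 82 = 1078
Determined eligible: 523 + 39 + 434 + 202 + 82 = 1280
e = 1280 / (1280 + 361) = 1280 / 1641 = 0.7800
e × U: 0.7800 × 605 = 471.90
Denominator: 1280 + 471.90 = 1751.90
CON2 = 1078 / 1751.90 = 0.6153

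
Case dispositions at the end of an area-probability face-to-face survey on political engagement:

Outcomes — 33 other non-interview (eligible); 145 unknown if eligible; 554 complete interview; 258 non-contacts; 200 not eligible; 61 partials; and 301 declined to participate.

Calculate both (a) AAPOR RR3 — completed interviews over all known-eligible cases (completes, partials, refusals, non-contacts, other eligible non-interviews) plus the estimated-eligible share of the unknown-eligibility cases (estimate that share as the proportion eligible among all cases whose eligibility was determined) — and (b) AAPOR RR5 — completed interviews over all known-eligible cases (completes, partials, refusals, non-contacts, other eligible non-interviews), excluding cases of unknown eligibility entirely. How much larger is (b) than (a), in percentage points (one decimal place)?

Top → 554
Known eligible → 554 + 61 + 301 + 258 + 33 = 1207
e = 1207 / (1207 + 200) = 1207 / 1407 = 0.8579
e × U → 0.8579 × 145 = 124.40
Denom → 1207 + 124.40 = 1331.40
RR3 = 554 / 1331.40 = 0.4161
Denom → 554 + 61 + 301 + 258 + 33 = 1207
RR5 = 554 / 1207 = 0.4590
Difference = 45.90 − 41.61 = 4.29 percentage points

4.3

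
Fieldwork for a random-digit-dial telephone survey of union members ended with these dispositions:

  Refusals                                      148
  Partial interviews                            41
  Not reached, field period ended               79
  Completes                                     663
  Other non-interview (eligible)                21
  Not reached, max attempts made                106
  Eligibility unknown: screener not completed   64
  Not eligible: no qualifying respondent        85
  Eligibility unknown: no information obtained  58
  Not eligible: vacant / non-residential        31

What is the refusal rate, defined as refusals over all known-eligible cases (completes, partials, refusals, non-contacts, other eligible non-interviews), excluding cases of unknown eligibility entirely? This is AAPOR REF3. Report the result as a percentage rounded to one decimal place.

14.0%

No contact after all attempts = 79 + 106 = 185
Unknown if eligible = 64 + 58 = 122
Not eligible = 85 + 31 = 116
Num = 148
Denom = 663 + 41 + 148 + 185 + 21 = 1058
REF3 = 148 / 1058 = 0.1399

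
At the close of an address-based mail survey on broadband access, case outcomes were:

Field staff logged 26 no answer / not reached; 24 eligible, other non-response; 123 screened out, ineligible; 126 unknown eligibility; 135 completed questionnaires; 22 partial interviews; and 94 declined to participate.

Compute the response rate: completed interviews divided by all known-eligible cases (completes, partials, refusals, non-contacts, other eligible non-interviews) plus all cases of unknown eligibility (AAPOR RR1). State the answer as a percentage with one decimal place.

Numerator: 135
Denom: 135 + 22 + 94 + 26 + 24 + 126 = 427
RR1 = 135 / 427 = 0.3162

31.6%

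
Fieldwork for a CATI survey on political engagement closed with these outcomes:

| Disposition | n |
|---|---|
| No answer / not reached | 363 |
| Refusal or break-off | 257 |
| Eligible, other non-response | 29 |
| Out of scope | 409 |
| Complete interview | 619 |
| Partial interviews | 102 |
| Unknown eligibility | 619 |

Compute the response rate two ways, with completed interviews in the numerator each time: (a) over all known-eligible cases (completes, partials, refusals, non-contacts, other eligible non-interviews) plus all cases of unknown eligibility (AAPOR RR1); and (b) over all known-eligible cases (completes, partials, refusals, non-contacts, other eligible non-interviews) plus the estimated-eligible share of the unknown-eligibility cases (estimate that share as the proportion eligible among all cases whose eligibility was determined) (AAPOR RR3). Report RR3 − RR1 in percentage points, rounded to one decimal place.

2.4

Numerator = 619
Denom = 619 + 102 + 257 + 363 + 29 + 619 = 1989
RR1 = 619 / 1989 = 0.3112
Known eligible = 619 + 102 + 257 + 363 + 29 = 1370
e = 1370 / (1370 + 409) = 1370 / 1779 = 0.7701
Eligible share of unknowns = 0.7701 × 619 = 476.69
Denom = 1370 + 476.69 = 1846.69
RR3 = 619 / 1846.69 = 0.3352
Difference = 33.52 − 31.12 = 2.40 percentage points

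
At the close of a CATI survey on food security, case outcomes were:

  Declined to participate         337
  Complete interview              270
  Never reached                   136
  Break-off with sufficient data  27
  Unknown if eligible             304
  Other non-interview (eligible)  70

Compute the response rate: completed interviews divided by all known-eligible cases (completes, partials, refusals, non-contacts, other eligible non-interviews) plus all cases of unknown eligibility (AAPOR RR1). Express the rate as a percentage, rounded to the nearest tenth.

Top: 270
Base: 270 + 27 + 337 + 136 + 70 + 304 = 1144
RR1 = 270 / 1144 = 0.2360

23.6%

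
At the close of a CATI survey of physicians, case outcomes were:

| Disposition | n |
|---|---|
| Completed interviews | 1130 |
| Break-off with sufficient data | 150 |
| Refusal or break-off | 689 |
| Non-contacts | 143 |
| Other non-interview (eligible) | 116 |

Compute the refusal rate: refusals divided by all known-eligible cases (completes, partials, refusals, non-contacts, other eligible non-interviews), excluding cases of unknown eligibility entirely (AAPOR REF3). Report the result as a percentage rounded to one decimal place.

30.9%

Top → 689
Denominator → 1130 + 150 + 689 + 143 + 116 = 2228
REF3 = 689 / 2228 = 0.3092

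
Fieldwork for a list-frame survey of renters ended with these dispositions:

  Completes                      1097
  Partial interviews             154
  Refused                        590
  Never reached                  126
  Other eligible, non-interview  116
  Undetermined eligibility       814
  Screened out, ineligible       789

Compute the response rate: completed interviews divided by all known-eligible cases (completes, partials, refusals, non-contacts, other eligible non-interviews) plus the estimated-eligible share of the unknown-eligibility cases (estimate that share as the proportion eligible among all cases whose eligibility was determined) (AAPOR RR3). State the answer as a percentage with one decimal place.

Numerator = 1097
Known eligible = 1097 + 154 + 590 + 126 + 116 = 2083
e = 2083 / (2083 + 789) = 2083 / 2872 = 0.7253
Eligible share of unknowns = 0.7253 × 814 = 590.39
Denom = 2083 + 590.39 = 2673.39
RR3 = 1097 / 2673.39 = 0.4103

41.0%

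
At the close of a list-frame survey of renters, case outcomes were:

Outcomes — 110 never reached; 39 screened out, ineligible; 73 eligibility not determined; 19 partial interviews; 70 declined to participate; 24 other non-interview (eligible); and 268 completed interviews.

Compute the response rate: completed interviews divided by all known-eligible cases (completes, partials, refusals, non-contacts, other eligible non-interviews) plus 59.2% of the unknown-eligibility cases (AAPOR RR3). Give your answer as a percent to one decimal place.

50.2%

Numerator = 268
Known eligible = 268 + 19 + 70 + 110 + 24 = 491
Eligible share of unknowns = 0.5920 × 73 = 43.22
Denom = 491 + 43.22 = 534.22
RR3 = 268 / 534.22 = 0.5017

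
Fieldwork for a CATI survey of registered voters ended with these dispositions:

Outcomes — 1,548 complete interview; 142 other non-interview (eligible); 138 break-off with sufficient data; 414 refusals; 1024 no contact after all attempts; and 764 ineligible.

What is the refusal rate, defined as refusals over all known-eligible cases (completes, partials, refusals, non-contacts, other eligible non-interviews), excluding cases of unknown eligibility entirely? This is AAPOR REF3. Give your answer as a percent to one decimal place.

Num: 414
Denom: 1548 + 138 + 414 + 1024 + 142 = 3266
REF3 = 414 / 3266 = 0.1268

12.7%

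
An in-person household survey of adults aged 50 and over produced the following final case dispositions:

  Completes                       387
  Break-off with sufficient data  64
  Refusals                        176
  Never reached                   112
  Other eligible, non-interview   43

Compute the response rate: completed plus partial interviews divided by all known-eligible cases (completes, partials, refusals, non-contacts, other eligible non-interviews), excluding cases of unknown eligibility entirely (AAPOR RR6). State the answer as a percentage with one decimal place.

Top → 387 + 64 = 451
Base → 387 + 64 + 176 + 112 + 43 = 782
RR6 = 451 / 782 = 0.5767

57.7%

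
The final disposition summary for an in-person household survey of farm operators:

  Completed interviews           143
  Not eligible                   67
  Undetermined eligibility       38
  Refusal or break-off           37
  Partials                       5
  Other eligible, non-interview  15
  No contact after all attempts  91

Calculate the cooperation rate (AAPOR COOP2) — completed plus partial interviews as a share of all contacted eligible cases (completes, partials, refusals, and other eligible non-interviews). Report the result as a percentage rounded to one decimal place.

Num: 143 + 5 = 148
Base: 143 + 5 + 37 + 15 = 200
COOP2 = 148 / 200 = 0.7400

74.0%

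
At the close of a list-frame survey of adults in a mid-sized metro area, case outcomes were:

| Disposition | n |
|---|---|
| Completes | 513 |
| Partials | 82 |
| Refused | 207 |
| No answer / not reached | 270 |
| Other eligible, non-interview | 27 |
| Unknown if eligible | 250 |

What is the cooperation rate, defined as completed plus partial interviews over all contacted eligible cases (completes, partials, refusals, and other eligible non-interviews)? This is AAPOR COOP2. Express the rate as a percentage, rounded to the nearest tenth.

Num = 513 + 82 = 595
Denom = 513 + 82 + 207 + 27 = 829
COOP2 = 595 / 829 = 0.7177

71.8%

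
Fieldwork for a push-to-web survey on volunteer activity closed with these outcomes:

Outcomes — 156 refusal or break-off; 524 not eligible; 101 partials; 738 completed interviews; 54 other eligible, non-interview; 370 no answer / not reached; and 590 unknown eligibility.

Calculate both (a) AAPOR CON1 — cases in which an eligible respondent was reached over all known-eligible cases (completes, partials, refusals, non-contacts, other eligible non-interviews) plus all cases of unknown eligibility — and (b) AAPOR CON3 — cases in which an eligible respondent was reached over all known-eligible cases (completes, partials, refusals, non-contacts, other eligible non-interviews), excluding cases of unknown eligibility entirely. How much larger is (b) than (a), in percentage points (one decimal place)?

Numerator → 738 + 101 + 156 + 54 = 1049
Denom → 738 + 101 + 156 + 370 + 54 + 590 = 2009
CON1 = 1049 / 2009 = 0.5222
Denom → 738 + 101 + 156 + 370 + 54 = 1419
CON3 = 1049 / 1419 = 0.7393
Difference = 73.93 − 52.22 = 21.71 percentage points

21.7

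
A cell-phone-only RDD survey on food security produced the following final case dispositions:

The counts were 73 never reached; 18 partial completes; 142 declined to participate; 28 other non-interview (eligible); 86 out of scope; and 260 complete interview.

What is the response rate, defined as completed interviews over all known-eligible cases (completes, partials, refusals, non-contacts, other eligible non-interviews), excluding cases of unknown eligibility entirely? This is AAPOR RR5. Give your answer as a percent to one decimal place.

Top → 260
Base → 260 + 18 + 142 + 73 + 28 = 521
RR5 = 260 / 521 = 0.4990

49.9%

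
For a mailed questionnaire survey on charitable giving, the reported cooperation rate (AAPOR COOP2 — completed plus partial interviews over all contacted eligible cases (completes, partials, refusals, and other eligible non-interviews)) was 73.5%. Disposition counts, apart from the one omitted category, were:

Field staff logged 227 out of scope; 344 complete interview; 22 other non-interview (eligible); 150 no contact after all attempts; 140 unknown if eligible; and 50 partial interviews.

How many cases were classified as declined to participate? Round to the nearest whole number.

Top → 344 + 50 = 394
COOP2 = 394 / D = 0.735
D = 394 / 0.735 = 536.1
Other denominator terms total 416
declined to participate = 536.1 − 416 ≈ 120

120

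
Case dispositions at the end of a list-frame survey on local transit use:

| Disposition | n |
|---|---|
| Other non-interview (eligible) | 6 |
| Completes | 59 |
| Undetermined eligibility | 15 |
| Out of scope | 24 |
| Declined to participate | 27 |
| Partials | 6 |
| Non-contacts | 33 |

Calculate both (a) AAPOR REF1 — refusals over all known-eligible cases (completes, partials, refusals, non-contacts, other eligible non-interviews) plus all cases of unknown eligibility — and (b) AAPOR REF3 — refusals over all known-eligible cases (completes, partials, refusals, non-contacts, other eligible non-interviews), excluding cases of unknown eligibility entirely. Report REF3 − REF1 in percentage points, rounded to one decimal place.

2.1

Top = 27
Denom = 59 + 6 + 27 + 33 + 6 + 15 = 146
REF1 = 27 / 146 = 0.1849
Denom = 59 + 6 + 27 + 33 + 6 = 131
REF3 = 27 / 131 = 0.2061
Difference = 20.61 − 18.49 = 2.12 percentage points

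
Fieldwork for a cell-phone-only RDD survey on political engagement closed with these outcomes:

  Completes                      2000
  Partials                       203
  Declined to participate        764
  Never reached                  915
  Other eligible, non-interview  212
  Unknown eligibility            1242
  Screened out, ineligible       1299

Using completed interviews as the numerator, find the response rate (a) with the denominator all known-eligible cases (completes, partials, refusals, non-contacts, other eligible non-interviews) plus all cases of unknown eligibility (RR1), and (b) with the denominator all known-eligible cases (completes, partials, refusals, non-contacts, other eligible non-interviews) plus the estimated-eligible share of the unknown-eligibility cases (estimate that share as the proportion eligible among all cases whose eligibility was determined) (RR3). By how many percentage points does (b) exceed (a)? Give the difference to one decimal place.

2.2

Top: 2000
Denom: 2000 + 203 + 764 + 915 + 212 + 1242 = 5336
RR1 = 2000 / 5336 = 0.3748
Known eligible: 2000 + 203 + 764 + 915 + 212 = 4094
e = 4094 / (4094 + 1299) = 4094 / 5393 = 0.7591
e × U: 0.7591 × 1242 = 942.80
Denom: 4094 + 942.80 = 5036.80
RR3 = 2000 / 5036.80 = 0.3971
Difference = 39.71 − 37.48 = 2.23 percentage points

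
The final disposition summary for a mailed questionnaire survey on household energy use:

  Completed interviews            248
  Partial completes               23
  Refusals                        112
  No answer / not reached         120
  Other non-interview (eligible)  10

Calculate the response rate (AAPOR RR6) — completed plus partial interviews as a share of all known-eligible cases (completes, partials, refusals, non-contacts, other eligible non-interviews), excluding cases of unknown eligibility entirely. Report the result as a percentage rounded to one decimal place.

52.8%

Top → 248 + 23 = 271
Base → 248 + 23 + 112 + 120 + 10 = 513
RR6 = 271 / 513 = 0.5283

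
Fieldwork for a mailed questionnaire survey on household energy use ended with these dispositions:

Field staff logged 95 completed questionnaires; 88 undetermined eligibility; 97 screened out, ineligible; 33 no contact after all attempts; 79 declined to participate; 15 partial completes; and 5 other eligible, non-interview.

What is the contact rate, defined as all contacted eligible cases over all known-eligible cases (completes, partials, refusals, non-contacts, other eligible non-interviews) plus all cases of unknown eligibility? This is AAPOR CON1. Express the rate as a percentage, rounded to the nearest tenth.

Top → 95 + 15 + 79 + 5 = 194
Base → 95 + 15 + 79 + 33 + 5 + 88 = 315
CON1 = 194 / 315 = 0.6159

61.6%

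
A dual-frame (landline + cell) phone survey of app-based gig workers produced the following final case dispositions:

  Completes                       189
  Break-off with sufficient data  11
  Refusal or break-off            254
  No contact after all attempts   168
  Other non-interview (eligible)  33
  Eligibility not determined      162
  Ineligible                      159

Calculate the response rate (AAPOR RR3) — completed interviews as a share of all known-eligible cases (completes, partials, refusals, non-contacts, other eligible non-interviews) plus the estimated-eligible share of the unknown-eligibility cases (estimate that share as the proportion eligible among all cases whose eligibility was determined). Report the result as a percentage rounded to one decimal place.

24.1%

Num → 189
Determined eligible → 189 + 11 + 254 + 168 + 33 = 655
e = 655 / (655 + 159) = 655 / 814 = 0.8047
Eligible share of unknowns → 0.8047 × 162 = 130.36
Denom → 655 + 130.36 = 785.36
RR3 = 189 / 785.36 = 0.2407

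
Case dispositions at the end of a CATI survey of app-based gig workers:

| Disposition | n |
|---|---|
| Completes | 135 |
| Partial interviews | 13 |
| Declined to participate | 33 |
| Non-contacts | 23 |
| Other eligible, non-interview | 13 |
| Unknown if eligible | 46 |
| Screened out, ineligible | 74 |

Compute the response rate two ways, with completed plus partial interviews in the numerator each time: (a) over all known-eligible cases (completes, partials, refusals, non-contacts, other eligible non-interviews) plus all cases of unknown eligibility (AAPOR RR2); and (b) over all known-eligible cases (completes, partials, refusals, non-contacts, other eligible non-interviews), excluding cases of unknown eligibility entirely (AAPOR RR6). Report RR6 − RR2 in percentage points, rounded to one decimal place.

11.9

Num → 135 + 13 = 148
Denom → 135 + 13 + 33 + 23 + 13 + 46 = 263
RR2 = 148 / 263 = 0.5627
Denom → 135 + 13 + 33 + 23 + 13 = 217
RR6 = 148 / 217 = 0.6820
Difference = 68.20 − 56.27 = 11.93 percentage points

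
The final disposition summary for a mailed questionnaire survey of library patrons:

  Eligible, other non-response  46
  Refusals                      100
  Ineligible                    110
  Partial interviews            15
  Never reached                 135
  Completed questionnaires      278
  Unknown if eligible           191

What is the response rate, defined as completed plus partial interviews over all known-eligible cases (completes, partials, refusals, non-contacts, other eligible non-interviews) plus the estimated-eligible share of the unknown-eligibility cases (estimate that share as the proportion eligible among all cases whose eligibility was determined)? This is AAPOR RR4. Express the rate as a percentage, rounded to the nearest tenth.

Num: 278 + 15 = 293
Determined eligible: 278 + 15 + 100 + 135 + 46 = 574
e = 574 / (574 + 110) = 574 / 684 = 0.8392
Eligible share of unknowns: 0.8392 × 191 = 160.29
Denominator: 574 + 160.29 = 734.29
RR4 = 293 / 734.29 = 0.3990

39.9%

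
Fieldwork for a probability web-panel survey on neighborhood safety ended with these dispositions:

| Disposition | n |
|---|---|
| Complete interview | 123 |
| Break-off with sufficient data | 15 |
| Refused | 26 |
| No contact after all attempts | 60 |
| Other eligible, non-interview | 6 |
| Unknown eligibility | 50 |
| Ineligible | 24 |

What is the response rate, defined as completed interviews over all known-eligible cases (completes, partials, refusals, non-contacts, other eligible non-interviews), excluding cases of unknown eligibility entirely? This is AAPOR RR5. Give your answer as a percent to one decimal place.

Num = 123
Denom = 123 + 15 + 26 + 60 + 6 = 230
RR5 = 123 / 230 = 0.5348

53.5%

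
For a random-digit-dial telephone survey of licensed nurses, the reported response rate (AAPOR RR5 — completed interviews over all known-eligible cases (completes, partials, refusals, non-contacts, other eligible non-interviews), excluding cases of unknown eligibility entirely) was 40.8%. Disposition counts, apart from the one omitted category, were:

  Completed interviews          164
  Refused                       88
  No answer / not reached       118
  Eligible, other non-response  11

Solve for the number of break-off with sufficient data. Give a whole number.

RR5 = 164 / D = 0.408
D = 164 / 0.408 = 402.0
Other denominator terms total 381
break-off with sufficient data = 402.0 − 381 ≈ 21

21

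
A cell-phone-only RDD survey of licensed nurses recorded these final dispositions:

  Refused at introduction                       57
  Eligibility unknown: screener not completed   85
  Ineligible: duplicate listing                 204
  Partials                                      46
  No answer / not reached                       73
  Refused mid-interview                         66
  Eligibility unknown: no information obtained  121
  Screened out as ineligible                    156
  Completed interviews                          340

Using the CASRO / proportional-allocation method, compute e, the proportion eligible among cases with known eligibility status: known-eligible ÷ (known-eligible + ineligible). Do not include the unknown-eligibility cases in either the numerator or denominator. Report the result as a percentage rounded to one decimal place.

Refusal or break-off = 57 + 66 = 123
Undetermined eligibility = 85 + 121 = 206
Out of scope = 156 + 204 = 360
Eligible (known) → 340 + 46 + 123 + 73 = 582
e = 582 / (582 + 360) = 582 / 942 = 0.6178

61.8%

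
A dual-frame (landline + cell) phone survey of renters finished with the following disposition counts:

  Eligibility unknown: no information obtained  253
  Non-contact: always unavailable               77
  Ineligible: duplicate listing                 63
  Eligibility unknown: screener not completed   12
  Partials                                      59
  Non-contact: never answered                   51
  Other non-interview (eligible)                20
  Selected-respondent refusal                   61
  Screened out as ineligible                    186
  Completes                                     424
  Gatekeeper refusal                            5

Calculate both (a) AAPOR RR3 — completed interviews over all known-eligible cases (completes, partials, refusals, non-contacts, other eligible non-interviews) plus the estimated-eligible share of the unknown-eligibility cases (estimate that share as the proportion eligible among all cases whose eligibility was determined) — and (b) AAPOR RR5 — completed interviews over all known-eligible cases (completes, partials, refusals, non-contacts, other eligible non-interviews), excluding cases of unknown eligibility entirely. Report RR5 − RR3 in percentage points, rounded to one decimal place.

Refusal or break-off = 5 + 61 = 66
Never reached = 51 + 77 = 128
Eligibility not determined = 12 + 253 = 265
Out of scope = 186 + 63 = 249
Num = 424
Eligible (known) = 424 + 59 + 66 + 128 + 20 = 697
e = 697 / (697 + 249) = 697 / 946 = 0.7368
Estimated eligible among unknowns = 0.7368 × 265 = 195.25
Denom = 697 + 195.25 = 892.25
RR3 = 424 / 892.25 = 0.4752
Denom = 424 + 59 + 66 + 128 + 20 = 697
RR5 = 424 / 697 = 0.6083
Difference = 60.83 − 47.52 = 13.31 percentage points

13.3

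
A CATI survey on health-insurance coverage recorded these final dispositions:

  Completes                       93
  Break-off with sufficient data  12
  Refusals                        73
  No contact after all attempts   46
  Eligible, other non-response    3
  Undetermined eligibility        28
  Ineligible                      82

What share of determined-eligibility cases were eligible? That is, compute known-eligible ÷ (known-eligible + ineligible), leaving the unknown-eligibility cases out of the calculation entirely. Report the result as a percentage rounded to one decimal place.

73.5%

Known eligible: 93 + 12 + 73 + 46 + 3 = 227
e = 227 / (227 + 82) = 227 / 309 = 0.7346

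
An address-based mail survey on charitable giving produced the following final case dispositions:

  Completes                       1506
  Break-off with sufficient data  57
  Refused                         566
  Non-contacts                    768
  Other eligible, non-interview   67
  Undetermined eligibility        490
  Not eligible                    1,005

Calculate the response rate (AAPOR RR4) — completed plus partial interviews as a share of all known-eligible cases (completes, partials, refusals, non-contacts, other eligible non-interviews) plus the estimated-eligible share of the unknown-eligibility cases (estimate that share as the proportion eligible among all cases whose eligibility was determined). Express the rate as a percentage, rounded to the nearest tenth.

Numerator = 1506 + 57 = 1563
Known eligible = 1506 + 57 + 566 + 768 + 67 = 2964
e = 2964 / (2964 + 1005) = 2964 / 3969 = 0.7468
Eligible share of unknowns = 0.7468 × 490 = 365.93
Denom = 2964 + 365.93 = 3329.93
RR4 = 1563 / 3329.93 = 0.4694

46.9%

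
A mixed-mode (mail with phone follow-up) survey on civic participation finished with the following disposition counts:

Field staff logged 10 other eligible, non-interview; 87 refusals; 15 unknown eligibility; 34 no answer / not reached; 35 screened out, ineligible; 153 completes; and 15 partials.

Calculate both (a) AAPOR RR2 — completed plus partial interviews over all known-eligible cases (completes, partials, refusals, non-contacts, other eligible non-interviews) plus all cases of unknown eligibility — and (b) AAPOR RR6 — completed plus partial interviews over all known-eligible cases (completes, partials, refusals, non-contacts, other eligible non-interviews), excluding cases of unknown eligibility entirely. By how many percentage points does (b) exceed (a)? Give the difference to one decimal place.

Num: 153 + 15 = 168
Denominator: 153 + 15 + 87 + 34 + 10 + 15 = 314
RR2 = 168 / 314 = 0.5350
Denominator: 153 + 15 + 87 + 34 + 10 = 299
RR6 = 168 / 299 = 0.5619
Difference = 56.19 − 53.50 = 2.69 percentage points

2.7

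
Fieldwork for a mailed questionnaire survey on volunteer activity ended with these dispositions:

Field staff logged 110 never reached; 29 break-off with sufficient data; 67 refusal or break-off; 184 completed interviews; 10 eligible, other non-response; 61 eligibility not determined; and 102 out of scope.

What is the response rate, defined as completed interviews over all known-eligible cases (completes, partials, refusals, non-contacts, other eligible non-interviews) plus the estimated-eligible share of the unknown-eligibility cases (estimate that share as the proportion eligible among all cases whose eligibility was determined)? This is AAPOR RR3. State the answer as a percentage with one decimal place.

Num: 184
Determined eligible: 184 + 29 + 67 + 110 + 10 = 400
e = 400 / (400 + 102) = 400 / 502 = 0.7968
Estimated eligible among unknowns: 0.7968 × 61 = 48.60
Denom: 400 + 48.60 = 448.60
RR3 = 184 / 448.60 = 0.4102

41.0%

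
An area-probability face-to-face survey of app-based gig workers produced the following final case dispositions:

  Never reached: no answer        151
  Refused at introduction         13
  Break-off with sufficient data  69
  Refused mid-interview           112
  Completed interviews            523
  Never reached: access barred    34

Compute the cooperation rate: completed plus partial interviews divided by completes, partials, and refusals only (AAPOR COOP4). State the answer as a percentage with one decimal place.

82.6%

Refused = 13 + 112 = 125
Non-contacts = 151 + 34 = 185
Numerator → 523 + 69 = 592
Denom → 523 + 69 + 125 = 717
COOP4 = 592 / 717 = 0.8257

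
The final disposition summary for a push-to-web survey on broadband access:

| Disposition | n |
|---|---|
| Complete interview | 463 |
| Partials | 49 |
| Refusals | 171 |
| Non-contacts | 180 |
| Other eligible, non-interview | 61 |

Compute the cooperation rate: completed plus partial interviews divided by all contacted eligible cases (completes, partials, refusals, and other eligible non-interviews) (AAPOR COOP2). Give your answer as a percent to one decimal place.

68.8%

Numerator = 463 + 49 = 512
Base = 463 + 49 + 171 + 61 = 744
COOP2 = 512 / 744 = 0.6882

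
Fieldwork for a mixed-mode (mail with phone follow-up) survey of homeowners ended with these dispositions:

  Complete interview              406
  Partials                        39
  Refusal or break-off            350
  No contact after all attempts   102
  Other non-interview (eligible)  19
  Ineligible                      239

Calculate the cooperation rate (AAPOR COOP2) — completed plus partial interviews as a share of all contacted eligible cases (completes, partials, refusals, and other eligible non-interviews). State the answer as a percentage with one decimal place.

54.7%

Numerator = 406 + 39 = 445
Base = 406 + 39 + 350 + 19 = 814
COOP2 = 445 / 814 = 0.5467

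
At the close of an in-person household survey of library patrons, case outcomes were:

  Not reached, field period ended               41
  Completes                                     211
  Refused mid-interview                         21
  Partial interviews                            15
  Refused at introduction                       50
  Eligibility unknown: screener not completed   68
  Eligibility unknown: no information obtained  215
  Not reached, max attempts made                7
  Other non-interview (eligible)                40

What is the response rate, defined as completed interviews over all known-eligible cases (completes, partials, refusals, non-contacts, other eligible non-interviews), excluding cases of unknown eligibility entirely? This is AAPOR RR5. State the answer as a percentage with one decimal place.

54.8%

Refused = 50 + 21 = 71
Never reached = 41 + 7 = 48
Unknown eligibility = 68 + 215 = 283
Num = 211
Denom = 211 + 15 + 71 + 48 + 40 = 385
RR5 = 211 / 385 = 0.5481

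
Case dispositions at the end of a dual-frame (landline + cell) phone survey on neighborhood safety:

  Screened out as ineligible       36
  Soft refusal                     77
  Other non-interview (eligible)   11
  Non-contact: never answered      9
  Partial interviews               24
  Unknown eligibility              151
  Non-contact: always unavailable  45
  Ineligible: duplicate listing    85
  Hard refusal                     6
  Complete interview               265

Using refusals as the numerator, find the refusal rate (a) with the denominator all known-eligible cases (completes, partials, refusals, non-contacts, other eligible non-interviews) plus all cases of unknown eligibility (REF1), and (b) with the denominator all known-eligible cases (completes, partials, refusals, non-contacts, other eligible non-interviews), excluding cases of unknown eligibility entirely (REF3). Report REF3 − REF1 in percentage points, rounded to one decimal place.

Refusal or break-off = 6 + 77 = 83
Never reached = 9 + 45 = 54
Not eligible = 36 + 85 = 121
Top: 83
Denom: 265 + 24 + 83 + 54 + 11 + 151 = 588
REF1 = 83 / 588 = 0.1412
Denom: 265 + 24 + 83 + 54 + 11 = 437
REF3 = 83 / 437 = 0.1899
Difference = 18.99 − 14.12 = 4.87 percentage points

4.9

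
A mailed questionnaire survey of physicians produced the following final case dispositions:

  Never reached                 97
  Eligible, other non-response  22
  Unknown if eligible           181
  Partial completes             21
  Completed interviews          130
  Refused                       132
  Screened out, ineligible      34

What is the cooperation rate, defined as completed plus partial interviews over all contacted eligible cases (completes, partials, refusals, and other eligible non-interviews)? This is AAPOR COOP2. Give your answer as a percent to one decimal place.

Top → 130 + 21 = 151
Denom → 130 + 21 + 132 + 22 = 305
COOP2 = 151 / 305 = 0.4951

49.5%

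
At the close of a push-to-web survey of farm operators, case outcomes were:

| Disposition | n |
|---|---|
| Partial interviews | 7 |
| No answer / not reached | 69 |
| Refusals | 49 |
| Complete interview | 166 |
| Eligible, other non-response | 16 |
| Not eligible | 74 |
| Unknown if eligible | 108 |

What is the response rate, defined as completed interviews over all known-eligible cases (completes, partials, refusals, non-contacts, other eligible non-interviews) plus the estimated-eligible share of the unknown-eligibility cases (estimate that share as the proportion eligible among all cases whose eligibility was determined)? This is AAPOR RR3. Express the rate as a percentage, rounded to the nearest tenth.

42.1%

Top → 166
Known eligible → 166 + 7 + 49 + 69 + 16 = 307
e = 307 / (307 + 74) = 307 / 381 = 0.8058
Estimated eligible among unknowns → 0.8058 × 108 = 87.03
Denom → 307 + 87.03 = 394.03
RR3 = 166 / 394.03 = 0.4213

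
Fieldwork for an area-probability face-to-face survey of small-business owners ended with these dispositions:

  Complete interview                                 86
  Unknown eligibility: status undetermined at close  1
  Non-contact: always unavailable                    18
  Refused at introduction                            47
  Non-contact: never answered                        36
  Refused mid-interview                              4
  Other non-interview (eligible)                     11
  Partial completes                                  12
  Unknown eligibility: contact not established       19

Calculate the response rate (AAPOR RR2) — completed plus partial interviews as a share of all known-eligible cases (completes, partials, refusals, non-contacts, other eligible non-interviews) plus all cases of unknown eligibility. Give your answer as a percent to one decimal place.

Refusal or break-off = 47 + 4 = 51
No answer / not reached = 36 + 18 = 54
Unknown eligibility = 19 + 1 = 20
Numerator: 86 + 12 = 98
Base: 86 + 12 + 51 + 54 + 11 + 20 = 234
RR2 = 98 / 234 = 0.4188

41.9%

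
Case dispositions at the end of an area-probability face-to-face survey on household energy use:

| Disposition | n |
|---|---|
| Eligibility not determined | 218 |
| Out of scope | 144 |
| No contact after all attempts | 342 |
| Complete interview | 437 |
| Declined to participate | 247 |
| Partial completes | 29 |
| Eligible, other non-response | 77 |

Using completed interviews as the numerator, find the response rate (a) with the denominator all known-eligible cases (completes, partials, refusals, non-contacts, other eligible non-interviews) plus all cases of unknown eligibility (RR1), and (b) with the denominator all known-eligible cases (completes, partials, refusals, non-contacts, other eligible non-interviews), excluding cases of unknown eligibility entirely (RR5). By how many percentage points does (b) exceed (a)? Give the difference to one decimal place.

Top → 437
Base → 437 + 29 + 247 + 342 + 77 + 218 = 1350
RR1 = 437 / 1350 = 0.3237
Base → 437 + 29 + 247 + 342 + 77 = 1132
RR5 = 437 / 1132 = 0.3860
Difference = 38.60 − 32.37 = 6.23 percentage points

6.2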